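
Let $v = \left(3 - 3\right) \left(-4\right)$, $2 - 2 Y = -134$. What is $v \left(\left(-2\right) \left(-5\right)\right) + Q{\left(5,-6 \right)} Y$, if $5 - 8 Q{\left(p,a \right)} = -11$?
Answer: $136$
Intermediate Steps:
$Q{\left(p,a \right)} = 2$ ($Q{\left(p,a \right)} = \frac{5}{8} - - \frac{11}{8} = \frac{5}{8} + \frac{11}{8} = 2$)
$Y = 68$ ($Y = 1 - -67 = 1 + 67 = 68$)
$v = 0$ ($v = 0 \left(-4\right) = 0$)
$v \left(\left(-2\right) \left(-5\right)\right) + Q{\left(5,-6 \right)} Y = 0 \left(\left(-2\right) \left(-5\right)\right) + 2 \cdot 68 = 0 \cdot 10 + 136 = 0 + 136 = 136$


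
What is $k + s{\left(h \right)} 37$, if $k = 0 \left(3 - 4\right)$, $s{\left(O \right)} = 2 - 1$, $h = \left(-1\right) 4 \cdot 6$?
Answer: $37$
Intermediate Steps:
$h = -24$ ($h = \left(-4\right) 6 = -24$)
$s{\left(O \right)} = 1$
$k = 0$ ($k = 0 \left(-1\right) = 0$)
$k + s{\left(h \right)} 37 = 0 + 1 \cdot 37 = 0 + 37 = 37$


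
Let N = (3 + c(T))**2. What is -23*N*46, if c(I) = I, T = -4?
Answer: -1058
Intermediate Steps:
N = 1 (N = (3 - 4)**2 = (-1)**2 = 1)
-23*N*46 = -23*1*46 = -23*46 = -1058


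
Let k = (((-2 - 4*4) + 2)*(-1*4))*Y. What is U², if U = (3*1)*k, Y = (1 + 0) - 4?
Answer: 331776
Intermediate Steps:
Y = -3 (Y = 1 - 4 = -3)
k = -192 (k = (((-2 - 4*4) + 2)*(-1*4))*(-3) = (((-2 - 16) + 2)*(-4))*(-3) = ((-18 + 2)*(-4))*(-3) = -16*(-4)*(-3) = 64*(-3) = -192)
U = -576 (U = (3*1)*(-192) = 3*(-192) = -576)
U² = (-576)² = 331776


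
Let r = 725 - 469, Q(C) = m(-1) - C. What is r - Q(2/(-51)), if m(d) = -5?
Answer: 13309/51 ≈ 260.96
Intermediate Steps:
Q(C) = -5 - C
r = 256
r - Q(2/(-51)) = 256 - (-5 - 2/(-51)) = 256 - (-5 - 2*(-1)/51) = 256 - (-5 - 1*(-2/51)) = 256 - (-5 + 2/51) = 256 - 1*(-253/51) = 256 + 253/51 = 13309/51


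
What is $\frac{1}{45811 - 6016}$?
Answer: $\frac{1}{39795} \approx 2.5129 \cdot 10^{-5}$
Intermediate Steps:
$\frac{1}{45811 - 6016} = \frac{1}{39795}$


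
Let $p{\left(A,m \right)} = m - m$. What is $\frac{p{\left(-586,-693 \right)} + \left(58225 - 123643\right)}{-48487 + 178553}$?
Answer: $- \frac{32709}{65033} \approx -0.50296$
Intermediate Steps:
$p{\left(A,m \right)} = 0$
$\frac{p{\left(-586,-693 \right)} + \left(58225 - 123643\right)}{-48487 + 178553} = \frac{0 + \left(58225 - 123643\right)}{-48487 + 178553} = \frac{0 - 65418}{130066} = \left(-65418\right) \frac{1}{130066} = - \frac{32709}{65033}$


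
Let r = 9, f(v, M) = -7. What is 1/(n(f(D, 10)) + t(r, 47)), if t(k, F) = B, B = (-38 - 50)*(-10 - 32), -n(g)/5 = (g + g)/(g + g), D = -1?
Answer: 1/3691 ≈ 0.00027093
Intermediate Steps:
n(g) = -5 (n(g) = -5*(g + g)/(g + g) = -5*2*g/(2*g) = -5*2*g*1/(2*g) = -5*1 = -5)
B = 3696 (B = -88*(-42) = 3696)
t(k, F) = 3696
1/(n(f(D, 10)) + t(r, 47)) = 1/(-5 + 3696) = 1/3691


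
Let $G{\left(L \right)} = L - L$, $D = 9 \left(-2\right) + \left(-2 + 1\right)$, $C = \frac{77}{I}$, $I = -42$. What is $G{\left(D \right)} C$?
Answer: $0$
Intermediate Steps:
$C = - \frac{11}{6}$ ($C = \frac{77}{-42} = 77 \left(- \frac{1}{42}\right) = - \frac{11}{6} \approx -1.8333$)
$D = -19$ ($D = -18 - 1 = -19$)
$G{\left(L \right)} = 0$
$G{\left(D \right)} C = 0 \left(- \frac{11}{6}\right) = 0$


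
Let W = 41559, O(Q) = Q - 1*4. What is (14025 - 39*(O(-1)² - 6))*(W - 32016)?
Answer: 126769212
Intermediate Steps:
O(Q) = -4 + Q (O(Q) = Q - 4 = -4 + Q)
(14025 - 39*(O(-1)² - 6))*(W - 32016) = (14025 - 39*((-4 - 1)² - 6))*(41559 - 32016) = (14025 - 39*((-5)² - 6))*9543 = (14025 - 39*(25 - 6))*9543 = (14025 - 39*19)*9543 = (14025 - 741)*9543 = 13284*9543 = 126769212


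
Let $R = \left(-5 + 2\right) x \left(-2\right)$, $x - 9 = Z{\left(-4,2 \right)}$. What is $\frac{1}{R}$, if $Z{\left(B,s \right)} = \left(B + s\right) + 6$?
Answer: $\frac{1}{78} \approx 0.012821$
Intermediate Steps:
$Z{\left(B,s \right)} = 6 + B + s$
$x = 13$ ($x = 9 + \left(6 - 4 + 2\right) = 9 + 4 = 13$)
$R = 78$ ($R = \left(-5 + 2\right) 13 \left(-2\right) = \left(-3\right) 13 \left(-2\right) = \left(-39\right) \left(-2\right) = 78$)
$\frac{1}{R} = \frac{1}{78}$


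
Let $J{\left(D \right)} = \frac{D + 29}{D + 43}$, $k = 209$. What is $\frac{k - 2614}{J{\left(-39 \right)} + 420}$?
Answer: $- \frac{962}{167} \approx -5.7605$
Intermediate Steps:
$J{\left(D \right)} = \frac{29 + D}{43 + D}$
$\frac{k - 2614}{J{\left(-39 \right)} + 420} = \frac{209 - 2614}{\frac{29 - 39}{43 - 39} + 420} = - \frac{2405}{\frac{1}{4} \left(-10\right) + 420} = - \frac{2405}{- \frac{5}{2} + 420} = - \frac{2405}{\frac{835}{2}} = \left(-2405\right) \frac{2}{835} = - \frac{962}{167}$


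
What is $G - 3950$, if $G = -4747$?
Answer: $-8697$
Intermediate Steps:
$G - 3950 = -4747 - 3950 = -8697$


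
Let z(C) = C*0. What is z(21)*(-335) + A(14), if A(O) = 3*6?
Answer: 18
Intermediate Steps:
z(C) = 0
A(O) = 18
z(21)*(-335) + A(14) = 0*(-335) + 18 = 0 + 18 = 18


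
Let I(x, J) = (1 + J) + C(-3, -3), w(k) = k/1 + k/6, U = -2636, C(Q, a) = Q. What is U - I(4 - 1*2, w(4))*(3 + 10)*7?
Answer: -8636/3 ≈ -2878.7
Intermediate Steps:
w(k) = 7*k/6 (w(k) = k*1 + k*(⅙) = k + k/6 = 7*k/6)
I(x, J) = -2 + J (I(x, J) = (1 + J) - 3 = -2 + J)
U - I(4 - 1*2, w(4))*(3 + 10)*7 = -2636 - (-2 + (7/6)*4)*(3 + 10)*7 = -2636 - (-2 + 14/3)*13*7 = -2636 - 8*91/3 = -2636 - 1*728/3 = -2636 - 728/3 = -8636/3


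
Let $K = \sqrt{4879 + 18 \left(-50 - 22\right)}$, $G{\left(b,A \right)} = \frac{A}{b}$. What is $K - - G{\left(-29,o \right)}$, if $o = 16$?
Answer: $- \frac{16}{29} + \sqrt{3583} \approx 59.306$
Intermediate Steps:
$K = \sqrt{3583}$ ($K = \sqrt{4879 + 18 \left(-72\right)} = \sqrt{4879 - 1296} = \sqrt{3583} \approx 59.858$)
$K - - G{\left(-29,o \right)} = \sqrt{3583} - - \frac{16}{-29} = \sqrt{3583} - - \frac{16 \left(-1\right)}{29} = \sqrt{3583} - \left(-1\right) \left(- \frac{16}{29}\right) = \sqrt{3583} - \frac{16}{29} = - \frac{16}{29} + \sqrt{3583}$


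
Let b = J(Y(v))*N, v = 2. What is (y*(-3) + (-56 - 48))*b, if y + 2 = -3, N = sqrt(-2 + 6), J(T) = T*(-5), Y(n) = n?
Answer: 1780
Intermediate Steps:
J(T) = -5*T
N = 2 (N = sqrt(4) = 2)
y = -5 (y = -2 - 3 = -5)
b = -20 (b = -5*2*2 = -10*2 = -20)
(y*(-3) + (-56 - 48))*b = (-5*(-3) + (-56 - 48))*(-20) = (15 - 104)*(-20) = -89*(-20) = 1780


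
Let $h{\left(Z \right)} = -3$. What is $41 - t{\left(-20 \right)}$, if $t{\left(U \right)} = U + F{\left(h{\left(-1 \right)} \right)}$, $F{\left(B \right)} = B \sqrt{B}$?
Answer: $61 + 3 i \sqrt{3} \approx 61.0 + 5.1962 i$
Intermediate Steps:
$F{\left(B \right)} = B^{\frac{3}{2}}$
$t{\left(U \right)} = U - 3 i \sqrt{3}$ ($t{\left(U \right)} = U + \left(-3\right)^{\frac{3}{2}} = U - 3 i \sqrt{3}$)
$41 - t{\left(-20 \right)} = 41 - \left(-20 - 3 i \sqrt{3}\right) = 41 + \left(20 + 3 i \sqrt{3}\right) = 61 + 3 i \sqrt{3}$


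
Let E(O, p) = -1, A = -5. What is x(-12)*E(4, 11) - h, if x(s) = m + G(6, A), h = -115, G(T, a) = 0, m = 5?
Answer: 110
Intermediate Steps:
x(s) = 5 (x(s) = 5 + 0 = 5)
x(-12)*E(4, 11) - h = 5*(-1) - 1*(-115) = -5 + 115 = 110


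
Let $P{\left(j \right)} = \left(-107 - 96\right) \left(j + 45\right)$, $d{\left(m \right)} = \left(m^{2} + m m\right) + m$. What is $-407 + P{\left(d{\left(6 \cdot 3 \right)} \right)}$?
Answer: $-144740$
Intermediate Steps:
$d{\left(m \right)} = m + 2 m^{2}$ ($d{\left(m \right)} = \left(m^{2} + m^{2}\right) + m = 2 m^{2} + m = m + 2 m^{2}$)
$P{\left(j \right)} = -9135 - 203 j$ ($P{\left(j \right)} = - 203 \left(45 + j\right) = -9135 - 203 j$)
$-407 + P{\left(d{\left(6 \cdot 3 \right)} \right)} = -407 - \left(9135 + 203 \cdot 6 \cdot 3 \left(1 + 2 \cdot 6 \cdot 3\right)\right) = -407 - \left(9135 + 203 \cdot 18 \left(1 + 2 \cdot 18\right)\right) = -407 - \left(9135 + 203 \cdot 18 \left(1 + 36\right)\right) = -407 - \left(9135 + 203 \cdot 18 \cdot 37\right) = -407 - 144333 = -144740$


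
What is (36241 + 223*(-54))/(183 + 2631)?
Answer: 3457/402 ≈ 8.5995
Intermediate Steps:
(36241 + 223*(-54))/(183 + 2631) = (36241 - 12042)/2814 = 24199*(1/2814) = 3457/402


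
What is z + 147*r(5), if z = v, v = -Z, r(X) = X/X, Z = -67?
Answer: 214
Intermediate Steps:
r(X) = 1
v = 67 (v = -1*(-67) = 67)
z = 67
z + 147*r(5) = 67 + 147*1 = 67 + 147 = 214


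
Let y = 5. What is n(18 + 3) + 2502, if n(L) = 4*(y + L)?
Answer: 2606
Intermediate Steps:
n(L) = 20 + 4*L (n(L) = 4*(5 + L) = 20 + 4*L)
n(18 + 3) + 2502 = (20 + 4*(18 + 3)) + 2502 = (20 + 4*21) + 2502 = (20 + 84) + 2502 = 104 + 2502 = 2606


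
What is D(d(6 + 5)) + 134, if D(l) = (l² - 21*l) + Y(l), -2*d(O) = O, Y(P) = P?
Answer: 1097/4 ≈ 274.25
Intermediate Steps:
d(O) = -O/2
D(l) = l² - 20*l (D(l) = (l² - 21*l) + l = l² - 20*l)
D(d(6 + 5)) + 134 = (-(6 + 5)/2)*(-20 - (6 + 5)/2) + 134 = (-½*11)*(-20 - ½*11) + 134 = -11*(-20 - 11/2)/2 + 134 = -11/2*(-51/2) + 134 = 561/4 + 134 = 1097/4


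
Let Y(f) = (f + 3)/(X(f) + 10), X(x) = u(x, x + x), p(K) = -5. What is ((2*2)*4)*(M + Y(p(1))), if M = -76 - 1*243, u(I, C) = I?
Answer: -25552/5 ≈ -5110.4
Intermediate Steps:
X(x) = x
M = -319 (M = -76 - 243 = -319)
Y(f) = (3 + f)/(10 + f) (Y(f) = (f + 3)/(f + 10) = (3 + f)/(10 + f))
((2*2)*4)*(M + Y(p(1))) = ((2*2)*4)*(-319 + (3 - 5)/(10 - 5)) = (4*4)*(-319 - 2/5) = 16*(-319 + (1/5)*(-2)) = 16*(-319 - 2/5) = 16*(-1597/5) = -25552/5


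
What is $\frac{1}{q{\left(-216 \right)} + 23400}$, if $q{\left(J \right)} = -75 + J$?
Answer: $\frac{1}{23109} \approx 4.3273 \cdot 10^{-5}$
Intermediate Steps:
$\frac{1}{q{\left(-216 \right)} + 23400} = \frac{1}{\left(-75 - 216\right) + 23400} = \frac{1}{-291 + 23400} = \frac{1}{23109}$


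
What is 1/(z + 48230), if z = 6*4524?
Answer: 1/75374 ≈ 1.3267e-5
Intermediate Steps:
z = 27144
1/(z + 48230) = 1/(27144 + 48230) = 1/75374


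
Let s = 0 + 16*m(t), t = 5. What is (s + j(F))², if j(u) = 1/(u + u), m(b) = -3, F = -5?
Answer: 231361/100 ≈ 2313.6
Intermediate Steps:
s = -48 (s = 0 + 16*(-3) = 0 - 48 = -48)
j(u) = 1/(2*u)
(s + j(F))² = (-48 + (½)/(-5))² = (-48 + (½)*(-⅕))² = (-48 - ⅒)² = (-481/10)² = 231361/100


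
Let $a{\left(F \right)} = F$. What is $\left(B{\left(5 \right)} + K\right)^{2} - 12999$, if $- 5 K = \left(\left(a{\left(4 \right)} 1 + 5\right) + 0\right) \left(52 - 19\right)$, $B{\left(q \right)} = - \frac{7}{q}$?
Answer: $- \frac{232559}{25} \approx -9302.4$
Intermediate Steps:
$K = - \frac{297}{5}$ ($K = - \frac{\left(\left(4 \cdot 1 + 5\right) + 0\right) \left(52 - 19\right)}{5} = - \frac{\left(\left(4 + 5\right) + 0\right) \left(52 - 19\right)}{5} = - \frac{\left(9 + 0\right) \left(52 - 19\right)}{5} = - \frac{9 \cdot 33}{5} = \left(- \frac{1}{5}\right) 297 = - \frac{297}{5} \approx -59.4$)
$\left(B{\left(5 \right)} + K\right)^{2} - 12999 = \left(- \frac{7}{5} - \frac{297}{5}\right)^{2} - 12999 = \left(- \frac{304}{5}\right)^{2} - 12999 = \frac{92416}{25} - 12999 = - \frac{232559}{25}$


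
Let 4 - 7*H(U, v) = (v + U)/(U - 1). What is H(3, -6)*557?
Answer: 6127/14 ≈ 437.64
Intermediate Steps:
H(U, v) = 4/7 - (U + v)/(7*(-1 + U)) (H(U, v) = 4/7 - (v + U)/(7*(U - 1)) = 4/7 - (U + v)/(7*(-1 + U)))
H(3, -6)*557 = ((-4 - 1*(-6) + 3*3)/(7*(-1 + 3)))*557 = ((1/7)*(-4 + 6 + 9)/2)*557 = ((1/7)*(1/2)*11)*557 = (11/14)*557 = 6127/14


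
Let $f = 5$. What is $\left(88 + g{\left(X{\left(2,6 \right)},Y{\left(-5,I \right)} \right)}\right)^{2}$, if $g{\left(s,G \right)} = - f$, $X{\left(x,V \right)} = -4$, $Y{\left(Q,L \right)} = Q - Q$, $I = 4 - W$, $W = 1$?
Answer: $6889$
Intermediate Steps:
$I = 3$ ($I = 4 - 1 = 3$)
$Y{\left(Q,L \right)} = 0$
$g{\left(s,G \right)} = -5$ ($g{\left(s,G \right)} = \left(-1\right) 5 = -5$)
$\left(88 + g{\left(X{\left(2,6 \right)},Y{\left(-5,I \right)} \right)}\right)^{2} = \left(88 - 5\right)^{2} = 83^{2} = 6889$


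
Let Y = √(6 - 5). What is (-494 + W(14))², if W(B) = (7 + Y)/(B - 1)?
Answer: 41139396/169 ≈ 2.4343e+5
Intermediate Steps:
Y = 1 (Y = √1 = 1)
W(B) = 8/(-1 + B) (W(B) = (7 + 1)/(B - 1) = 8/(-1 + B))
(-494 + W(14))² = (-494 + 8/(-1 + 14))² = (-494 + 8/13)² = (-6414/13)² = 41139396/169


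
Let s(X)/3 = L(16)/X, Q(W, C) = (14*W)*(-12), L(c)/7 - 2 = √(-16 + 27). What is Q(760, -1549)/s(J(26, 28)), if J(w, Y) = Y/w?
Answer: 24320/13 - 12160*√11/13 ≈ -1231.6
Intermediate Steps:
L(c) = 14 + 7*√11 (L(c) = 14 + 7*√(-16 + 27) = 14 + 7*√11)
Q(W, C) = -168*W
s(X) = 3*(14 + 7*√11)/X (s(X) = 3*((14 + 7*√11)/X) = 3*(14 + 7*√11)/X)
Q(760, -1549)/s(J(26, 28)) = (-168*760)/((21*(2 + √11)/((28/26)))) = -127680*2/(39*(2 + √11)) = -127680/(39 + 39*√11/2)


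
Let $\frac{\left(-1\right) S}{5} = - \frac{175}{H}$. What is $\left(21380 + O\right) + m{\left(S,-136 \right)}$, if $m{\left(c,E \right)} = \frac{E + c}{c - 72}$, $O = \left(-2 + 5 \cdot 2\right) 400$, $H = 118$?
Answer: $\frac{187339353}{7621} \approx 24582.0$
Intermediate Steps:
$S = \frac{875}{118}$ ($S = - 5 \left(- \frac{175}{118}\right) = - 5 \left(\left(-175\right) \frac{1}{118}\right) = \left(-5\right) \left(- \frac{175}{118}\right) = \frac{875}{118} \approx 7.4153$)
$O = 3200$ ($O = \left(-2 + 10\right) 400 = 8 \cdot 400 = 3200$)
$m{\left(c,E \right)} = \frac{E + c}{-72 + c}$
$\left(21380 + O\right) + m{\left(S,-136 \right)} = \left(21380 + 3200\right) + \frac{-136 + \frac{875}{118}}{-72 + \frac{875}{118}} = 24580 + \frac{1}{- \frac{7621}{118}} \left(- \frac{15173}{118}\right) = 24580 - - \frac{15173}{7621} = 24580 + \frac{15173}{7621} = \frac{187339353}{7621}$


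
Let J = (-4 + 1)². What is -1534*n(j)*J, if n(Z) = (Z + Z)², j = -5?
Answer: -1380600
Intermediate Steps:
J = 9 (J = (-3)² = 9)
n(Z) = 4*Z² (n(Z) = (2*Z)² = 4*Z²)
-1534*n(j)*J = -1534*4*(-5)²*9 = -1534*4*25*9 = -153400*9 = -1534*900 = -1380600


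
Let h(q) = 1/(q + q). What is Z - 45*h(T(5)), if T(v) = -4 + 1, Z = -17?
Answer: -19/2 ≈ -9.5000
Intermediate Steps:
T(v) = -3
h(q) = 1/(2*q)
Z - 45*h(T(5)) = -17 - 45/(2*(-3)) = -17 - 45*(-1)/(2*3) = -17 - 45*(-1/6) = -17 + 15/2 = -19/2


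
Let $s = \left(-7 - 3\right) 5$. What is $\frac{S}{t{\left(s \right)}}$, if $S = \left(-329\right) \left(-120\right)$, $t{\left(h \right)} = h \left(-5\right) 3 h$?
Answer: $- \frac{658}{625} \approx -1.0528$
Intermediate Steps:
$s = -50$ ($s = \left(-10\right) 5 = -50$)
$t{\left(h \right)} = - 15 h^{2}$ ($t{\left(h \right)} = h \left(- 15 h\right) = - 15 h^{2}$)
$S = 39480$
$\frac{S}{t{\left(s \right)}} = \frac{39480}{\left(-15\right) \left(-50\right)^{2}} = \frac{39480}{\left(-15\right) 2500} = \frac{39480}{-37500} = 39480 \left(- \frac{1}{37500}\right) = - \frac{658}{625}$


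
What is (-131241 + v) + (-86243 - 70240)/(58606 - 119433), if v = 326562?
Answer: 11880946950/60827 ≈ 1.9532e+5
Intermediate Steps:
(-131241 + v) + (-86243 - 70240)/(58606 - 119433) = (-131241 + 326562) + (-86243 - 70240)/(58606 - 119433) = 195321 - 156483/(-60827) = 195321 - 156483*(-1/60827) = 195321 + 156483/60827 = 11880946950/60827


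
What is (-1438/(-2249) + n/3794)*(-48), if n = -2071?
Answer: -19154232/4266353 ≈ -4.4896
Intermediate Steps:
(-1438/(-2249) + n/3794)*(-48) = (-1438/(-2249) - 2071/3794)*(-48) = (-1438*(-1/2249) - 2071*1/3794)*(-48) = (1438/2249 - 2071/3794)*(-48) = (798093/8532706)*(-48) = -19154232/4266353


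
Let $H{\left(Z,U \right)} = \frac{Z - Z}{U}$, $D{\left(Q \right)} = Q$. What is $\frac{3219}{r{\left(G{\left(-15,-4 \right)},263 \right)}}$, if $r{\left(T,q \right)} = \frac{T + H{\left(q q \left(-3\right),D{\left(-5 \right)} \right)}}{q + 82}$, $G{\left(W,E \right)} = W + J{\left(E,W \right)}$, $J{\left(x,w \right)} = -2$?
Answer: $- \frac{1110555}{17} \approx -65327.0$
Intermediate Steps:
$G{\left(W,E \right)} = -2 + W$ ($G{\left(W,E \right)} = W - 2 = -2 + W$)
$H{\left(Z,U \right)} = 0$ ($H{\left(Z,U \right)} = \frac{0}{U} = 0$)
$r{\left(T,q \right)} = \frac{T}{82 + q}$ ($r{\left(T,q \right)} = \frac{T + 0}{q + 82} = \frac{T}{82 + q}$)
$\frac{3219}{r{\left(G{\left(-15,-4 \right)},263 \right)}} = \frac{3219}{\left(-2 - 15\right) \frac{1}{82 + 263}} = \frac{3219}{\left(-17\right) \frac{1}{345}} = \frac{3219}{- \frac{17}{345}} = 3219 \left(- \frac{345}{17}\right) = - \frac{1110555}{17}$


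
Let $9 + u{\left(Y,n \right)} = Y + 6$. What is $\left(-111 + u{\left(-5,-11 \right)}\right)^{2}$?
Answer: $14161$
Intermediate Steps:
$u{\left(Y,n \right)} = -3 + Y$ ($u{\left(Y,n \right)} = -9 + \left(Y + 6\right) = -9 + \left(6 + Y\right) = -3 + Y$)
$\left(-111 + u{\left(-5,-11 \right)}\right)^{2} = \left(-111 - 8\right)^{2} = \left(-119\right)^{2} = 14161$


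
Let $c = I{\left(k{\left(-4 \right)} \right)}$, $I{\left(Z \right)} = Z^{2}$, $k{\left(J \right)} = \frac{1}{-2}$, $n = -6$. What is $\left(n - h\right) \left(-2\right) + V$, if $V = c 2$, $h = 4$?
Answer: $\frac{41}{2} \approx 20.5$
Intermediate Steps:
$k{\left(J \right)} = - \frac{1}{2}$
$c = \frac{1}{4}$ ($c = \left(- \frac{1}{2}\right)^{2} = \frac{1}{4} \approx 0.25$)
$V = \frac{1}{2}$ ($V = \frac{1}{4} \cdot 2 = \frac{1}{2} \approx 0.5$)
$\left(n - h\right) \left(-2\right) + V = \left(-6 - 4\right) \left(-2\right) + \frac{1}{2} = \left(-10\right) \left(-2\right) + \frac{1}{2} = 20 + \frac{1}{2} = \frac{41}{2}$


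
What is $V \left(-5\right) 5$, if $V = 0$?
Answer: $0$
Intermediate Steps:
$V \left(-5\right) 5 = 0 \left(-5\right) 5 = 0 \cdot 5 = 0$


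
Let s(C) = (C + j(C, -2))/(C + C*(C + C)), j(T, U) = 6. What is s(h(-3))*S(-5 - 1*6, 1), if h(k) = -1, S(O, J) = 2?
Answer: 10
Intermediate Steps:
s(C) = (6 + C)/(C + 2*C**2) (s(C) = (C + 6)/(C + C*(C + C)) = (6 + C)/(C + C*(2*C)) = (6 + C)/(C + 2*C**2))
s(h(-3))*S(-5 - 1*6, 1) = ((6 - 1)/((-1)*(1 + 2*(-1))))*2 = -1*5/(1 - 2)*2 = -1*5/(-1)*2 = -1*(-1)*5*2 = 5*2 = 10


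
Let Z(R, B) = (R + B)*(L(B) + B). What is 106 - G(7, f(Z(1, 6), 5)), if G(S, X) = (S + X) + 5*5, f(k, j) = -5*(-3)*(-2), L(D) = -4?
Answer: 104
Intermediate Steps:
Z(R, B) = (-4 + B)*(B + R) (Z(R, B) = (R + B)*(-4 + B) = (B + R)*(-4 + B) = (-4 + B)*(B + R))
f(k, j) = -30 (f(k, j) = 15*(-2) = -30)
G(S, X) = 25 + S + X (G(S, X) = (S + X) + 25 = 25 + S + X)
106 - G(7, f(Z(1, 6), 5)) = 106 - (25 + 7 - 30) = 106 - 1*2 = 106 - 2 = 104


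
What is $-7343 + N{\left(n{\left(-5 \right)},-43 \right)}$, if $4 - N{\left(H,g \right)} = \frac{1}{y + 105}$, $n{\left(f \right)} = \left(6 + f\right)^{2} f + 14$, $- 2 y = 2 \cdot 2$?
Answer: $- \frac{755918}{103} \approx -7339.0$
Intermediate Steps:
$y = -2$ ($y = - \frac{2 \cdot 2}{2} = \left(- \frac{1}{2}\right) 4 = -2$)
$n{\left(f \right)} = 14 + f \left(6 + f\right)^{2}$ ($n{\left(f \right)} = f \left(6 + f\right)^{2} + 14 = 14 + f \left(6 + f\right)^{2}$)
$N{\left(H,g \right)} = \frac{411}{103}$ ($N{\left(H,g \right)} = 4 - \frac{1}{-2 + 105} = 4 - \frac{1}{103} = \frac{411}{103}$)
$-7343 + N{\left(n{\left(-5 \right)},-43 \right)} = -7343 + \frac{411}{103} = - \frac{755918}{103}$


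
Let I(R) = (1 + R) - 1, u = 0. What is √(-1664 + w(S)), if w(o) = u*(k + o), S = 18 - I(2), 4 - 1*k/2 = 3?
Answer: 8*I*√26 ≈ 40.792*I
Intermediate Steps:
I(R) = R
k = 2 (k = 8 - 2*3 = 8 - 6 = 2)
S = 16 (S = 18 - 1*2 = 18 - 2 = 16)
w(o) = 0 (w(o) = 0*(2 + o) = 0)
√(-1664 + w(S)) = √(-1664 + 0) = √(-1664) = 8*I*√26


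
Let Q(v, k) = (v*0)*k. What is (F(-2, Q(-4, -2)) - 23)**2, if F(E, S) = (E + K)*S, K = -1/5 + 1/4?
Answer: 529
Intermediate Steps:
K = 1/20 (K = -1*1/5 + 1*(1/4) = -1/5 + 1/4 = 1/20 ≈ 0.050000)
Q(v, k) = 0 (Q(v, k) = 0*k = 0)
F(E, S) = S*(1/20 + E) (F(E, S) = (E + 1/20)*S = (1/20 + E)*S = S*(1/20 + E))
(F(-2, Q(-4, -2)) - 23)**2 = (0*(1/20 - 2) - 23)**2 = (0*(-39/20) - 23)**2 = (0 - 23)**2 = (-23)**2 = 529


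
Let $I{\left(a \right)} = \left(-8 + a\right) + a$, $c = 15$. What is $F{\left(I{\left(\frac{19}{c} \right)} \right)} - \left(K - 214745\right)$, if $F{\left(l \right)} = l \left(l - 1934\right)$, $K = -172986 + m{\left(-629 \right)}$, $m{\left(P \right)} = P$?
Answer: $\frac{89766544}{225} \approx 3.9896 \cdot 10^{5}$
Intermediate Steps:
$I{\left(a \right)} = -8 + 2 a$
$K = -173615$ ($K = -172986 - 629 = -173615$)
$F{\left(l \right)} = l \left(-1934 + l\right)$
$F{\left(I{\left(\frac{19}{c} \right)} \right)} - \left(K - 214745\right) = \left(-8 + 2 \cdot \frac{19}{15}\right) \left(-1934 - \left(8 - 2 \cdot \frac{19}{15}\right)\right) - \left(-173615 - 214745\right) = \left(-8 + 2 \cdot 19 \cdot \frac{1}{15}\right) \left(-1934 - \left(8 - 2 \cdot 19 \cdot \frac{1}{15}\right)\right) - -388360 = \left(-8 + 2 \cdot \frac{19}{15}\right) \left(-1934 + \left(-8 + 2 \cdot \frac{19}{15}\right)\right) + 388360 = \left(-8 + \frac{38}{15}\right) \left(-1934 + \left(-8 + \frac{38}{15}\right)\right) + 388360 = - \frac{82 \left(-1934 - \frac{82}{15}\right)}{15} + 388360 = \left(- \frac{82}{15}\right) \left(- \frac{29092}{15}\right) + 388360 = \frac{2385544}{225} + 388360 = \frac{89766544}{225}$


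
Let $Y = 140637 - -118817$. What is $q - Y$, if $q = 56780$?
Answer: $-202674$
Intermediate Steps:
$Y = 259454$ ($Y = 140637 + 118817 = 259454$)
$q - Y = 56780 - 259454 = -202674$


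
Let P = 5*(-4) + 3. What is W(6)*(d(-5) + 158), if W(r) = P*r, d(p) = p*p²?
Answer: -3366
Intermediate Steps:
P = -17 (P = -20 + 3 = -17)
d(p) = p³
W(r) = -17*r
W(6)*(d(-5) + 158) = (-17*6)*((-5)³ + 158) = -102*(-125 + 158) = -102*33 = -3366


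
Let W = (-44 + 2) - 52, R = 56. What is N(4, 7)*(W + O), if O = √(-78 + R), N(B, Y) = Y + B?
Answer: -1034 + 11*I*√22 ≈ -1034.0 + 51.595*I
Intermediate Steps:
N(B, Y) = B + Y
O = I*√22 (O = √(-78 + 56) = √(-22) = I*√22 ≈ 4.6904*I)
W = -94 (W = -42 - 52 = -94)
N(4, 7)*(W + O) = (4 + 7)*(-94 + I*√22) = 11*(-94 + I*√22) = -1034 + 11*I*√22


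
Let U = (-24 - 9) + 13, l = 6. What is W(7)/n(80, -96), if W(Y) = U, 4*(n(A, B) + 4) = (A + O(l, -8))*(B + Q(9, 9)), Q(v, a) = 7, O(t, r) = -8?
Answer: 10/803 ≈ 0.012453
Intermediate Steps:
U = -20 (U = -33 + 13 = -20)
n(A, B) = -4 + (-8 + A)*(7 + B)/4 (n(A, B) = -4 + ((A - 8)*(B + 7))/4 = -4 + ((-8 + A)*(7 + B))/4 = -4 + (-8 + A)*(7 + B)/4)
W(Y) = -20
W(7)/n(80, -96) = -20/(-18 - 2*(-96) + (7/4)*80 + (¼)*80*(-96)) = -20/(-18 + 192 + 140 - 1920) = -20/(-1606) = -20*(-1/1606) = 10/803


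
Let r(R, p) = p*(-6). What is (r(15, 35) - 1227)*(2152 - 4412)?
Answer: 3247620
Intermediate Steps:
r(R, p) = -6*p
(r(15, 35) - 1227)*(2152 - 4412) = (-6*35 - 1227)*(2152 - 4412) = (-210 - 1227)*(-2260) = -1437*(-2260) = 3247620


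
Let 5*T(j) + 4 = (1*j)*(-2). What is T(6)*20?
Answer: -64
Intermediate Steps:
T(j) = -4/5 - 2*j/5 (T(j) = -4/5 + ((1*j)*(-2))/5 = -4/5 + (j*(-2))/5 = -4/5 + (-2*j)/5 = -4/5 - 2*j/5)
T(6)*20 = (-4/5 - 2/5*6)*20 = (-4/5 - 12/5)*20 = -16/5*20 = -64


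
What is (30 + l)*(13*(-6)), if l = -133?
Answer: 8034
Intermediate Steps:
(30 + l)*(13*(-6)) = (30 - 133)*(13*(-6)) = -103*(-78) = 8034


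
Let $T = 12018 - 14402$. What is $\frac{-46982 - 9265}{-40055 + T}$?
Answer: $\frac{56247}{42439} \approx 1.3254$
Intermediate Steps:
$T = -2384$ ($T = 12018 - 14402 = -2384$)
$\frac{-46982 - 9265}{-40055 + T} = \frac{-46982 - 9265}{-40055 - 2384} = - \frac{56247}{-42439} = \left(-56247\right) \left(- \frac{1}{42439}\right) = \frac{56247}{42439}$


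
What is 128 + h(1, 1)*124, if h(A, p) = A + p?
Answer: 376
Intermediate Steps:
128 + h(1, 1)*124 = 128 + (1 + 1)*124 = 128 + 2*124 = 128 + 248 = 376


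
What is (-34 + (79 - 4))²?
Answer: 1681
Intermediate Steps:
(-34 + (79 - 4))² = (-34 + 75)² = 41² = 1681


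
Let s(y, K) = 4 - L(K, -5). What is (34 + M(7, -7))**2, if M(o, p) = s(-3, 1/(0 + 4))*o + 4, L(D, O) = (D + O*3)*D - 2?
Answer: 2866249/256 ≈ 11196.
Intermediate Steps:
L(D, O) = -2 + D*(D + 3*O) (L(D, O) = (D + 3*O)*D - 2 = D*(D + 3*O) - 2 = -2 + D*(D + 3*O))
s(y, K) = 6 - K**2 + 15*K (s(y, K) = 4 - (-2 + K**2 + 3*K*(-5)) = 4 - (-2 + K**2 - 15*K) = 4 + (2 - K**2 + 15*K) = 6 - K**2 + 15*K)
M(o, p) = 4 + 155*o/16 (M(o, p) = (6 - (1/(0 + 4))**2 + 15/(0 + 4))*o + 4 = (6 - (1/4)**2 + 15/4)*o + 4 = (6 - (1/4)**2 + 15*(1/4))*o + 4 = (6 - 1*1/16 + 15/4)*o + 4 = (6 - 1/16 + 15/4)*o + 4 = 155*o/16 + 4 = 4 + 155*o/16)
(34 + M(7, -7))**2 = (34 + (4 + (155/16)*7))**2 = (34 + (4 + 1085/16))**2 = (34 + 1149/16)**2 = (1693/16)**2 = 2866249/256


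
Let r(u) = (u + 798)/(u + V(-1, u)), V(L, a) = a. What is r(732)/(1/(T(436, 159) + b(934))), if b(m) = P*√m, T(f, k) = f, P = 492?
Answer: 27795/61 + 31365*√934/61 ≈ 16170.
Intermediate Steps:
r(u) = (798 + u)/(2*u) (r(u) = (u + 798)/(u + u) = (798 + u)/((2*u)) = (798 + u)*(1/(2*u)) = (798 + u)/(2*u))
b(m) = 492*√m
r(732)/(1/(T(436, 159) + b(934))) = ((½)*(798 + 732)/732)/(1/(436 + 492*√934)) = ((½)*(1/732)*1530)*(436 + 492*√934) = 255*(436 + 492*√934)/244 = 27795/61 + 31365*√934/61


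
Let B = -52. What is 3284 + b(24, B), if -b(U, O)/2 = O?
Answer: 3388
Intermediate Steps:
b(U, O) = -2*O
3284 + b(24, B) = 3284 - 2*(-52) = 3284 + 104 = 3388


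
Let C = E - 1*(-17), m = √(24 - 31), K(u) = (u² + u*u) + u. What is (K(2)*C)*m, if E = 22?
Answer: 390*I*√7 ≈ 1031.8*I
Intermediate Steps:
K(u) = u + 2*u² (K(u) = (u² + u²) + u = 2*u² + u = u + 2*u²)
m = I*√7 (m = √(-7) = I*√7 ≈ 2.6458*I)
C = 39 (C = 22 - 1*(-17) = 22 + 17 = 39)
(K(2)*C)*m = ((2*(1 + 2*2))*39)*(I*√7) = ((2*(1 + 4))*39)*(I*√7) = ((2*5)*39)*(I*√7) = (10*39)*(I*√7) = 390*(I*√7) = 390*I*√7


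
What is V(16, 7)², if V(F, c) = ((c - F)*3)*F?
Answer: 186624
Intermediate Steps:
V(F, c) = F*(-3*F + 3*c) (V(F, c) = (-3*F + 3*c)*F = F*(-3*F + 3*c))
V(16, 7)² = (3*16*(7 - 1*16))² = (3*16*(7 - 16))² = (3*16*(-9))² = (-432)² = 186624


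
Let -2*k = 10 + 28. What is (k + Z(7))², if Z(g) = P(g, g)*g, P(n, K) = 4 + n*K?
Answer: 123904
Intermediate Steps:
k = -19 (k = -(10 + 28)/2 = -½*38 = -19)
P(n, K) = 4 + K*n
Z(g) = g*(4 + g²) (Z(g) = (4 + g*g)*g = (4 + g²)*g = g*(4 + g²))
(k + Z(7))² = (-19 + 7*(4 + 7²))² = (-19 + 7*(4 + 49))² = (-19 + 7*53)² = (-19 + 371)² = 352² = 123904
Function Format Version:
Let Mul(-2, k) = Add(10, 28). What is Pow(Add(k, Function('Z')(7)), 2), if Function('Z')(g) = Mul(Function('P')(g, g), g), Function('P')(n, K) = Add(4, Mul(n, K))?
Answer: 123904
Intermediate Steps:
k = -19 (k = Mul(Rational(-1, 2), Add(10, 28)) = Mul(Rational(-1, 2), 38) = -19)
Function('P')(n, K) = Add(4, Mul(K, n))
Function('Z')(g) = Mul(g, Add(4, Pow(g, 2))) (Function('Z')(g) = Mul(Add(4, Mul(g, g)), g) = Mul(Add(4, Pow(g, 2)), g) = Mul(g, Add(4, Pow(g, 2))))
Pow(Add(k, Function('Z')(7)), 2) = Pow(Add(-19, Mul(7, Add(4, Pow(7, 2)))), 2) = Pow(Add(-19, Mul(7, Add(4, 49))), 2) = Pow(Add(-19, Mul(7, 53)), 2) = Pow(Add(-19, 371), 2) = Pow(352, 2) = 123904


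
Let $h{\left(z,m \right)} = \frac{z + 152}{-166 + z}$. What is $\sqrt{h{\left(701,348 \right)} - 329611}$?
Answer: $\frac{6 i \sqrt{2620623670}}{535} \approx 574.12 i$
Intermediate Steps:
$h{\left(z,m \right)} = \frac{152 + z}{-166 + z}$
$\sqrt{h{\left(701,348 \right)} - 329611} = \sqrt{\frac{152 + 701}{-166 + 701} - 329611} = \sqrt{\frac{1}{535} \cdot 853 - 329611} = \sqrt{\frac{853}{535} - 329611} = \sqrt{- \frac{176341032}{535}} = \frac{6 i \sqrt{2620623670}}{535}$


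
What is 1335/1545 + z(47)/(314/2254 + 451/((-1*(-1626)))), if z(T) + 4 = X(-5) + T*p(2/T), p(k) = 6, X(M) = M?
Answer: 51596080489/78646577 ≈ 656.05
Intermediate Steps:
z(T) = -9 + 6*T (z(T) = -4 + (-5 + T*6) = -4 + (-5 + 6*T) = -9 + 6*T)
1335/1545 + z(47)/(314/2254 + 451/((-1*(-1626)))) = 1335/1545 + (-9 + 6*47)/(314/2254 + 451/((-1*(-1626)))) = 1335*(1/1545) + (-9 + 282)/(314*(1/2254) + 451/1626) = 89/103 + 273/(157/1127 + 451*(1/1626)) = 89/103 + 273/(157/1127 + 451/1626) = 89/103 + 273/(763559/1832502) = 89/103 + 273*(1832502/763559) = 89/103 + 500273046/763559 = 51596080489/78646577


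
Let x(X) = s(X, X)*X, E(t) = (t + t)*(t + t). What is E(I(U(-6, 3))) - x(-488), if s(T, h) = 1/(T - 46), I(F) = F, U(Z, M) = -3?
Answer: 9368/267 ≈ 35.086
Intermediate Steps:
E(t) = 4*t**2 (E(t) = (2*t)*(2*t) = 4*t**2)
s(T, h) = 1/(-46 + T)
x(X) = X/(-46 + X)
E(I(U(-6, 3))) - x(-488) = 4*(-3)**2 - (-488)/(-46 - 488) = 4*9 - (-488)/(-534) = 36 - (-488)*(-1)/534 = 36 - 1*244/267 = 36 - 244/267 = 9368/267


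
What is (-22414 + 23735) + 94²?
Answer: 10157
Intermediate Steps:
(-22414 + 23735) + 94² = 1321 + 8836 = 10157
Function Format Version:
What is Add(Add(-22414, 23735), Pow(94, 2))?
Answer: 10157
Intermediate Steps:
Add(Add(-22414, 23735), Pow(94, 2)) = Add(1321, 8836) = 10157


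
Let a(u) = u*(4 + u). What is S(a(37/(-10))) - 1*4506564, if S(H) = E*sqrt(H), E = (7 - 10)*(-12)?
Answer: -4506564 + 18*I*sqrt(111)/5 ≈ -4.5066e+6 + 37.928*I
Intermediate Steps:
E = 36 (E = -3*(-12) = 36)
S(H) = 36*sqrt(H)
S(a(37/(-10))) - 1*4506564 = 36*sqrt((37/(-10))*(4 + 37/(-10))) - 1*4506564 = 36*sqrt((37*(-1/10))*(4 + 37*(-1/10))) - 4506564 = 36*sqrt(-37*(4 - 37/10)/10) - 4506564 = 36*sqrt(-37/10*3/10) - 4506564 = 36*sqrt(-111/100) - 4506564 = 36*(I*sqrt(111)/10) - 4506564 = 18*I*sqrt(111)/5 - 4506564 = -4506564 + 18*I*sqrt(111)/5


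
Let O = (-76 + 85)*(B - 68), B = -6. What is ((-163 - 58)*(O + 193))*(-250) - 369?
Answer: -26133619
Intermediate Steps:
O = -666 (O = (-76 + 85)*(-6 - 68) = 9*(-74) = -666)
((-163 - 58)*(O + 193))*(-250) - 369 = ((-163 - 58)*(-666 + 193))*(-250) - 369 = -221*(-473)*(-250) - 369 = 104533*(-250) - 369 = -26133250 - 369 = -26133619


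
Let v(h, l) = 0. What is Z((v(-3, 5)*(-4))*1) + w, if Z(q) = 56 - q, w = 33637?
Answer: 33693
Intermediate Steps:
Z((v(-3, 5)*(-4))*1) + w = (56 - 0*(-4)) + 33637 = (56 - 0) + 33637 = (56 - 1*0) + 33637 = (56 + 0) + 33637 = 56 + 33637 = 33693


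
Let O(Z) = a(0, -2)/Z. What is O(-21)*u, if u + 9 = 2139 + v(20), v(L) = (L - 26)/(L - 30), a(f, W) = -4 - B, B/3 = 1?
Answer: 3551/5 ≈ 710.20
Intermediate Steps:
B = 3 (B = 3*1 = 3)
a(f, W) = -7 (a(f, W) = -4 - 1*3 = -4 - 3 = -7)
v(L) = (-26 + L)/(-30 + L)
u = 10653/5 (u = -9 + (2139 + (-26 + 20)/(-30 + 20)) = -9 + (2139 - 6/(-10)) = -9 + (2139 - ⅒*(-6)) = -9 + (2139 + ⅗) = -9 + 10698/5 = 10653/5 ≈ 2130.6)
O(Z) = -7/Z
O(-21)*u = -7/(-21)*(10653/5) = -7*(-1/21)*(10653/5) = (⅓)*(10653/5) = 3551/5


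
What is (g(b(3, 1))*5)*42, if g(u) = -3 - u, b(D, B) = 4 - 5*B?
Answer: -420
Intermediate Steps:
(g(b(3, 1))*5)*42 = ((-3 - (4 - 5*1))*5)*42 = ((-3 - (4 - 5))*5)*42 = ((-3 - 1*(-1))*5)*42 = ((-3 + 1)*5)*42 = -2*5*42 = -10*42 = -420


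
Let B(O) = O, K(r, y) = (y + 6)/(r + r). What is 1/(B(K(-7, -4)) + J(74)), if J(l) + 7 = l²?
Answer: 7/38282 ≈ 0.00018285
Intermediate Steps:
K(r, y) = (6 + y)/(2*r) (K(r, y) = (6 + y)/((2*r)) = (6 + y)*(1/(2*r)) = (6 + y)/(2*r))
J(l) = -7 + l²
1/(B(K(-7, -4)) + J(74)) = 1/((½)*(6 - 4)/(-7) + (-7 + 74²)) = 1/((½)*(-⅐)*2 + (-7 + 5476)) = 1/(-⅐ + 5469) = 1/(38282/7) = 7/38282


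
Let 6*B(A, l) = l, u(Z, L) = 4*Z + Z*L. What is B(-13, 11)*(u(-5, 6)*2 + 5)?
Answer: -1045/6 ≈ -174.17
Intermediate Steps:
u(Z, L) = 4*Z + L*Z
B(A, l) = l/6
B(-13, 11)*(u(-5, 6)*2 + 5) = ((1/6)*11)*(-5*(4 + 6)*2 + 5) = 11*(-5*10*2 + 5)/6 = 11*(-50*2 + 5)/6 = 11*(-100 + 5)/6 = (11/6)*(-95) = -1045/6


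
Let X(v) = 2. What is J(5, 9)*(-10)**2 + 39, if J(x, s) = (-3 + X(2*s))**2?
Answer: 139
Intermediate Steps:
J(x, s) = 1 (J(x, s) = (-3 + 2)**2 = (-1)**2 = 1)
J(5, 9)*(-10)**2 + 39 = 1*(-10)**2 + 39 = 1*100 + 39 = 100 + 39 = 139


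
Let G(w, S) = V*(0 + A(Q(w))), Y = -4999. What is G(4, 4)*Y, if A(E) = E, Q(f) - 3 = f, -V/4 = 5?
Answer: 699860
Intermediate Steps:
V = -20 (V = -4*5 = -20)
Q(f) = 3 + f
G(w, S) = -60 - 20*w (G(w, S) = -20*(0 + (3 + w)) = -20*(3 + w) = -60 - 20*w)
G(4, 4)*Y = (-60 - 20*4)*(-4999) = (-60 - 80)*(-4999) = -140*(-4999) = 699860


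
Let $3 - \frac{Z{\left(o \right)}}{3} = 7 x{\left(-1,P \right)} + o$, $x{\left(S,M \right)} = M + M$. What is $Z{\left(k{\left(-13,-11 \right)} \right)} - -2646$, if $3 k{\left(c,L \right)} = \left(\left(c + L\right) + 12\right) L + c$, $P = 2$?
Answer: $2452$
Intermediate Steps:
$x{\left(S,M \right)} = 2 M$
$k{\left(c,L \right)} = \frac{c}{3} + \frac{L \left(12 + L + c\right)}{3}$ ($k{\left(c,L \right)} = \frac{\left(\left(c + L\right) + 12\right) L + c}{3} = \frac{\left(\left(L + c\right) + 12\right) L + c}{3} = \frac{\left(12 + L + c\right) L + c}{3} = \frac{L \left(12 + L + c\right) + c}{3} = \frac{c + L \left(12 + L + c\right)}{3} = \frac{c}{3} + \frac{L \left(12 + L + c\right)}{3}$)
$Z{\left(o \right)} = -75 - 3 o$ ($Z{\left(o \right)} = 9 - 3 \left(7 \cdot 2 \cdot 2 + o\right) = 9 - 3 \left(7 \cdot 4 + o\right) = 9 - 3 \left(28 + o\right) = 9 - \left(84 + 3 o\right) = -75 - 3 o$)
$Z{\left(k{\left(-13,-11 \right)} \right)} - -2646 = \left(-75 - 3 \left(4 \left(-11\right) + \frac{1}{3} \left(-13\right) + \frac{\left(-11\right)^{2}}{3} + \frac{1}{3} \left(-11\right) \left(-13\right)\right)\right) - -2646 = \left(-75 - 3 \left(-44 - \frac{13}{3} + \frac{1}{3} \cdot 121 + \frac{143}{3}\right)\right) + 2646 = \left(-75 - 3 \left(-44 - \frac{13}{3} + \frac{121}{3} + \frac{143}{3}\right)\right) + 2646 = \left(-75 - 119\right) + 2646 = -194 + 2646 = 2452$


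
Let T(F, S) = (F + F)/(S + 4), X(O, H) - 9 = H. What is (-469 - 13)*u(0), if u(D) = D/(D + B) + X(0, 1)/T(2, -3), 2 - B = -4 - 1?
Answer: -1205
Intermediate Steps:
X(O, H) = 9 + H
T(F, S) = 2*F/(4 + S) (T(F, S) = (2*F)/(4 + S) = 2*F/(4 + S))
B = 7 (B = 2 - (-4 - 1) = 2 - 1*(-5) = 2 + 5 = 7)
u(D) = 5/2 + D/(7 + D) (u(D) = D/(D + 7) + (9 + 1)/((2*2/(4 - 3))) = D/(7 + D) + 10/((2*2/1)) = D/(7 + D) + 10/((2*2*1)) = D/(7 + D) + 10/4 = D/(7 + D) + 10*(¼) = D/(7 + D) + 5/2 = 5/2 + D/(7 + D))
(-469 - 13)*u(0) = (-469 - 13)*(7*(5 + 0)/(2*(7 + 0))) = -1687*5/7 = -482*5/2 = -1205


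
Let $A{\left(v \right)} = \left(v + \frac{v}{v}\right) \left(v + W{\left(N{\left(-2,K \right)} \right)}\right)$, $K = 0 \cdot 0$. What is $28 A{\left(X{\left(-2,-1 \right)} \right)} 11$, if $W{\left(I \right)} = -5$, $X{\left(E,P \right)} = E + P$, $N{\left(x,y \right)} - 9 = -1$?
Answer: $4928$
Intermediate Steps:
$K = 0$
$N{\left(x,y \right)} = 8$ ($N{\left(x,y \right)} = 9 - 1 = 8$)
$A{\left(v \right)} = \left(1 + v\right) \left(-5 + v\right)$ ($A{\left(v \right)} = \left(v + \frac{v}{v}\right) \left(v - 5\right) = \left(v + 1\right) \left(-5 + v\right) = \left(1 + v\right) \left(-5 + v\right)$)
$28 A{\left(X{\left(-2,-1 \right)} \right)} 11 = 28 \left(-5 + \left(-2 - 1\right)^{2} - 4 \left(-2 - 1\right)\right) 11 = 28 \left(-5 + \left(-3\right)^{2} - -12\right) 11 = 28 \left(-5 + 9 + 12\right) 11 = 28 \cdot 16 \cdot 11 = 448 \cdot 11 = 4928$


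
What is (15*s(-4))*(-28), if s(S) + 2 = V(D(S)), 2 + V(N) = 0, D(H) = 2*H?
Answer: 1680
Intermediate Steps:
V(N) = -2 (V(N) = -2 + 0 = -2)
s(S) = -4 (s(S) = -2 - 2 = -4)
(15*s(-4))*(-28) = (15*(-4))*(-28) = -60*(-28) = 1680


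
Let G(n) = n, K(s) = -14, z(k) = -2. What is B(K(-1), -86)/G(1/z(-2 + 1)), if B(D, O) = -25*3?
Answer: 150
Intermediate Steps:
B(D, O) = -75
B(K(-1), -86)/G(1/z(-2 + 1)) = -75/(1/(-2)) = -75/(-½) = -75*(-2) = 150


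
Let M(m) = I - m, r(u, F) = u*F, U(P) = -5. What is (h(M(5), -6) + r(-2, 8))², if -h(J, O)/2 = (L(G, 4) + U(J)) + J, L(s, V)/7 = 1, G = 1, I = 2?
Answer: 196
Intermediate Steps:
L(s, V) = 7 (L(s, V) = 7*1 = 7)
r(u, F) = F*u
M(m) = 2 - m
h(J, O) = -4 - 2*J (h(J, O) = -2*((7 - 5) + J) = -2*(2 + J) = -4 - 2*J)
(h(M(5), -6) + r(-2, 8))² = ((-4 - 2*(2 - 1*5)) + 8*(-2))² = ((-4 - 2*(2 - 5)) - 16)² = ((-4 - 2*(-3)) - 16)² = ((-4 + 6) - 16)² = (2 - 16)² = (-14)² = 196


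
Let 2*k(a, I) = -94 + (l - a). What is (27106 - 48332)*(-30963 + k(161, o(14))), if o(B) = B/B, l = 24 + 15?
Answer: 659513046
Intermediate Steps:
l = 39
o(B) = 1
k(a, I) = -55/2 - a/2 (k(a, I) = (-94 + (39 - a))/2 = (-55 - a)/2 = -55/2 - a/2)
(27106 - 48332)*(-30963 + k(161, o(14))) = (27106 - 48332)*(-30963 + (-55/2 - ½*161)) = -21226*(-30963 + (-55/2 - 161/2)) = -21226*(-30963 - 108) = -21226*(-31071) = 659513046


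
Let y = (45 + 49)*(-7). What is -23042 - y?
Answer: -22384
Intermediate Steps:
y = -658 (y = 94*(-7) = -658)
-23042 - y = -23042 - 1*(-658) = -23042 + 658 = -22384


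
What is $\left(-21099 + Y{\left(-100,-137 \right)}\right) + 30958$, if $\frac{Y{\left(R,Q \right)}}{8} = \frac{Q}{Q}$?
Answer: $9867$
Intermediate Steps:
$Y{\left(R,Q \right)} = 8$ ($Y{\left(R,Q \right)} = 8 \frac{Q}{Q} = 8 \cdot 1 = 8$)
$\left(-21099 + Y{\left(-100,-137 \right)}\right) + 30958 = \left(-21099 + 8\right) + 30958 = -21091 + 30958 = 9867$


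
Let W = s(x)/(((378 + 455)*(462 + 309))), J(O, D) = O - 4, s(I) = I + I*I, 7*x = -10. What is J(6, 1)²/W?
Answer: 20979938/5 ≈ 4.1960e+6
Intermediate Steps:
x = -10/7 (x = (⅐)*(-10) = -10/7 ≈ -1.4286)
s(I) = I + I²
J(O, D) = -4 + O
W = 10/10489969 (W = (-10*(1 - 10/7)/7)/(((378 + 455)*(462 + 309))) = (-10/7*(-3/7))/((833*771)) = (30/49)/642243 = (30/49)*(1/642243) = 10/10489969 ≈ 9.5329e-7)
J(6, 1)²/W = (-4 + 6)²/(10/10489969) = 2²*(10489969/10) = 4*(10489969/10) = 20979938/5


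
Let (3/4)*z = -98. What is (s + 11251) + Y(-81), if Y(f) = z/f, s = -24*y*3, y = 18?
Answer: 2419457/243 ≈ 9956.6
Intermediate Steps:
z = -392/3 (z = (4/3)*(-98) = -392/3 ≈ -130.67)
s = -1296 (s = -24*18*3 = -432*3 = -1296)
Y(f) = -392/(3*f)
(s + 11251) + Y(-81) = (-1296 + 11251) - 392/3/(-81) = 9955 - 392/3*(-1/81) = 9955 + 392/243 = 2419457/243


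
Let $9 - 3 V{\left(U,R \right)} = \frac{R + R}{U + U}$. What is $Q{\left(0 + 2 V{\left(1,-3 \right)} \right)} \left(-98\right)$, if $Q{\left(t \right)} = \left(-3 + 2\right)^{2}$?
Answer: $-98$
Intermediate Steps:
$V{\left(U,R \right)} = 3 - \frac{R}{3 U}$ ($V{\left(U,R \right)} = 3 - \frac{\left(R + R\right) \frac{1}{U + U}}{3} = 3 - \frac{2 R \frac{1}{2 U}}{3} = 3 - \frac{R \frac{1}{U}}{3} = 3 - \frac{R}{3 U}$)
$Q{\left(t \right)} = 1$ ($Q{\left(t \right)} = \left(-1\right)^{2} = 1$)
$Q{\left(0 + 2 V{\left(1,-3 \right)} \right)} \left(-98\right) = 1 \left(-98\right) = -98$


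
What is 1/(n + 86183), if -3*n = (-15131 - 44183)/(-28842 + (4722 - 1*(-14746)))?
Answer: 14061/1211789506 ≈ 1.1603e-5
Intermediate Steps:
n = -29657/14061 (n = -(-15131 - 44183)/(3*(-28842 + (4722 - 1*(-14746)))) = -(-59314)/(3*(-28842 + (4722 + 14746))) = -(-59314)/(3*(-28842 + 19468)) = -(-59314)/(3*(-9374)) = -(-59314)*(-1)/(3*9374) = -⅓*29657/4687 = -29657/14061 ≈ -2.1092)
1/(n + 86183) = 1/(-29657/14061 + 86183) = 1/(1211789506/14061) = 14061/1211789506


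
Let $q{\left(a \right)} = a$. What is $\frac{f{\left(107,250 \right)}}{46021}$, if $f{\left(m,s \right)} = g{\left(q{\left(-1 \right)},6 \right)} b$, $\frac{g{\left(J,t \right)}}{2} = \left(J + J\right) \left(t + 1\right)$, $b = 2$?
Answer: $- \frac{56}{46021} \approx -0.0012168$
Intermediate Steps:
$g{\left(J,t \right)} = 4 J \left(1 + t\right)$ ($g{\left(J,t \right)} = 2 \left(J + J\right) \left(t + 1\right) = 2 \cdot 2 J \left(1 + t\right) = 4 J \left(1 + t\right)$)
$f{\left(m,s \right)} = -56$ ($f{\left(m,s \right)} = 4 \left(-1\right) \left(1 + 6\right) 2 = 4 \left(-1\right) 7 \cdot 2 = \left(-28\right) 2 = -56$)
$\frac{f{\left(107,250 \right)}}{46021} = - \frac{56}{46021}$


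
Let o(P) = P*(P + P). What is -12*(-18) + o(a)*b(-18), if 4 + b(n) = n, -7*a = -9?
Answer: 7020/49 ≈ 143.27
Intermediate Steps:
a = 9/7 (a = -⅐*(-9) = 9/7 ≈ 1.2857)
b(n) = -4 + n
o(P) = 2*P² (o(P) = P*(2*P) = 2*P²)
-12*(-18) + o(a)*b(-18) = -12*(-18) + (2*(9/7)²)*(-4 - 18) = 216 + (2*(81/49))*(-22) = 216 + (162/49)*(-22) = 216 - 3564/49 = 7020/49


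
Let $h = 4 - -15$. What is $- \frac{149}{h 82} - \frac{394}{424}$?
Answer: $- \frac{169257}{165148} \approx -1.0249$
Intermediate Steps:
$h = 19$ ($h = 4 + 15 = 19$)
$- \frac{149}{h 82} - \frac{394}{424} = - \frac{149}{19 \cdot 82} - \frac{394}{424} = - \frac{149}{1558} - \frac{197}{212} = - \frac{169257}{165148}$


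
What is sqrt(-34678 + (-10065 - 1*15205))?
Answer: 2*I*sqrt(14987) ≈ 244.84*I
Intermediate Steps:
sqrt(-34678 + (-10065 - 1*15205)) = sqrt(-34678 + (-10065 - 15205)) = sqrt(-34678 - 25270) = sqrt(-59948) = 2*I*sqrt(14987)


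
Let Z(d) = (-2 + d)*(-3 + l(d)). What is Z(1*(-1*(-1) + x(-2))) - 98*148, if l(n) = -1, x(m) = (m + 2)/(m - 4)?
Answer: -14500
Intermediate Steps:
x(m) = (2 + m)/(-4 + m)
Z(d) = 8 - 4*d (Z(d) = (-2 + d)*(-3 - 1) = (-2 + d)*(-4) = 8 - 4*d)
Z(1*(-1*(-1) + x(-2))) - 98*148 = (8 - 4*(-1*(-1) + (2 - 2)/(-4 - 2))) - 98*148 = (8 - 4*(1 + 0/(-6))) - 14504 = (8 - 4*(1 - ⅙*0)) - 14504 = (8 - 4*(1 + 0)) - 14504 = (8 - 4) - 14504 = 4 - 14504 = -14500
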